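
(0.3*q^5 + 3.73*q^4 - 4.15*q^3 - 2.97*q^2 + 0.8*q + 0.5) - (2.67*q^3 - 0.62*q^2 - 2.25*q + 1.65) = 0.3*q^5 + 3.73*q^4 - 6.82*q^3 - 2.35*q^2 + 3.05*q - 1.15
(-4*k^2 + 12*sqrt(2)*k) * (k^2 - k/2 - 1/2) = -4*k^4 + 2*k^3 + 12*sqrt(2)*k^3 - 6*sqrt(2)*k^2 + 2*k^2 - 6*sqrt(2)*k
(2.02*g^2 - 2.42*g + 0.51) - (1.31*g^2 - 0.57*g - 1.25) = 0.71*g^2 - 1.85*g + 1.76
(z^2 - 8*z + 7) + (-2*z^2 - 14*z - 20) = -z^2 - 22*z - 13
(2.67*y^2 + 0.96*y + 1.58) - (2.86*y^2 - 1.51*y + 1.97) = -0.19*y^2 + 2.47*y - 0.39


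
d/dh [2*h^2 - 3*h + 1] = 4*h - 3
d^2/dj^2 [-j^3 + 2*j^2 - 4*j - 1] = 4 - 6*j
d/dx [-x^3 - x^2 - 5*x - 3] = -3*x^2 - 2*x - 5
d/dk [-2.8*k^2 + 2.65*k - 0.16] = 2.65 - 5.6*k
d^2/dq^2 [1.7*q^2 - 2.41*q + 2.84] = 3.40000000000000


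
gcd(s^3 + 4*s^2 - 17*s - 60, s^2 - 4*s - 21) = s + 3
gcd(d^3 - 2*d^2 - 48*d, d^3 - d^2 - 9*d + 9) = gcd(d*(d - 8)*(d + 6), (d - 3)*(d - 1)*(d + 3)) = 1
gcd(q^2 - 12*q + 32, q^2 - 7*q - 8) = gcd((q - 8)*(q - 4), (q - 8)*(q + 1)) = q - 8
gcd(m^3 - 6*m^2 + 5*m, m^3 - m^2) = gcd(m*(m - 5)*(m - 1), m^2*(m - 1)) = m^2 - m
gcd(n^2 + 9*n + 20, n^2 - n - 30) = n + 5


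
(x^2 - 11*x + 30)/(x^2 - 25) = (x - 6)/(x + 5)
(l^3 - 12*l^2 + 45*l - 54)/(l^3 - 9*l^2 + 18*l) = (l - 3)/l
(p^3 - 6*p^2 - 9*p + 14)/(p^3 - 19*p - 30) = (p^2 - 8*p + 7)/(p^2 - 2*p - 15)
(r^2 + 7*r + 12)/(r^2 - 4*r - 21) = (r + 4)/(r - 7)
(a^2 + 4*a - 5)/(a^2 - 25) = (a - 1)/(a - 5)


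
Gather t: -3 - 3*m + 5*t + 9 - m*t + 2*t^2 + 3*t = -3*m + 2*t^2 + t*(8 - m) + 6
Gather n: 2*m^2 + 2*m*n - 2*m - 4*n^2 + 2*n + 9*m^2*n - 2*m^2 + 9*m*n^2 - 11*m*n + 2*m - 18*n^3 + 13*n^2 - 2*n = -18*n^3 + n^2*(9*m + 9) + n*(9*m^2 - 9*m)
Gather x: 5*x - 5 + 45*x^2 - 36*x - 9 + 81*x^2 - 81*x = 126*x^2 - 112*x - 14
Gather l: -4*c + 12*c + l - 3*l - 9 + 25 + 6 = 8*c - 2*l + 22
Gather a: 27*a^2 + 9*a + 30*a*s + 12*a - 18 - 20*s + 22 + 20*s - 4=27*a^2 + a*(30*s + 21)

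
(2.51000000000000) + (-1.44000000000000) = 1.07000000000000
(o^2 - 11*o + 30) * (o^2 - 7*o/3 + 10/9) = o^4 - 40*o^3/3 + 511*o^2/9 - 740*o/9 + 100/3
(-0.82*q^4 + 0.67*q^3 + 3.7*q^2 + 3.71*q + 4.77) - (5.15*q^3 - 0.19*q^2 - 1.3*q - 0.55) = -0.82*q^4 - 4.48*q^3 + 3.89*q^2 + 5.01*q + 5.32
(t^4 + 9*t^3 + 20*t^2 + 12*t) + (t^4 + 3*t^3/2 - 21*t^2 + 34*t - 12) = 2*t^4 + 21*t^3/2 - t^2 + 46*t - 12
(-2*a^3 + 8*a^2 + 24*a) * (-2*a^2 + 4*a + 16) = 4*a^5 - 24*a^4 - 48*a^3 + 224*a^2 + 384*a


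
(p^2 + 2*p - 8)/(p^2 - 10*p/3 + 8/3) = 3*(p + 4)/(3*p - 4)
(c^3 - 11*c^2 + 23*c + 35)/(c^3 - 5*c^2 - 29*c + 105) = (c^2 - 4*c - 5)/(c^2 + 2*c - 15)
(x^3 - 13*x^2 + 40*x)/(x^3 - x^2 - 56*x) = (x - 5)/(x + 7)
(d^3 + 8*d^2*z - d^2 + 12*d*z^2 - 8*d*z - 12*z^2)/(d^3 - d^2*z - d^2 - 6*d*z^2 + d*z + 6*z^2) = (-d - 6*z)/(-d + 3*z)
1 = 1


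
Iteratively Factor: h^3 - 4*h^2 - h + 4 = (h - 4)*(h^2 - 1) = (h - 4)*(h - 1)*(h + 1)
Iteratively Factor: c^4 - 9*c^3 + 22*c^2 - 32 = (c + 1)*(c^3 - 10*c^2 + 32*c - 32) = (c - 4)*(c + 1)*(c^2 - 6*c + 8) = (c - 4)^2*(c + 1)*(c - 2)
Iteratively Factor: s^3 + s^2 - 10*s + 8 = (s - 1)*(s^2 + 2*s - 8) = (s - 1)*(s + 4)*(s - 2)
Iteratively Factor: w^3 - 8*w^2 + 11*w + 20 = (w - 5)*(w^2 - 3*w - 4) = (w - 5)*(w + 1)*(w - 4)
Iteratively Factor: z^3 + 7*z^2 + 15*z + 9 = (z + 1)*(z^2 + 6*z + 9) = (z + 1)*(z + 3)*(z + 3)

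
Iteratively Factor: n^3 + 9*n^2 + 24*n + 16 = (n + 4)*(n^2 + 5*n + 4) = (n + 4)^2*(n + 1)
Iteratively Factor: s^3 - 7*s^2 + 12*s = (s - 3)*(s^2 - 4*s) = (s - 4)*(s - 3)*(s)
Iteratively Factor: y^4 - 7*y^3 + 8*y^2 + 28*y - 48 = (y - 3)*(y^3 - 4*y^2 - 4*y + 16) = (y - 3)*(y - 2)*(y^2 - 2*y - 8) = (y - 4)*(y - 3)*(y - 2)*(y + 2)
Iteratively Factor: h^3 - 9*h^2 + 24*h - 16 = (h - 1)*(h^2 - 8*h + 16) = (h - 4)*(h - 1)*(h - 4)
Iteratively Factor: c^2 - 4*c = (c - 4)*(c)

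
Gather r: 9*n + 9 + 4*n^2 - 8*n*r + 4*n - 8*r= 4*n^2 + 13*n + r*(-8*n - 8) + 9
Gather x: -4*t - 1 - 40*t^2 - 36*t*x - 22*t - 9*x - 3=-40*t^2 - 26*t + x*(-36*t - 9) - 4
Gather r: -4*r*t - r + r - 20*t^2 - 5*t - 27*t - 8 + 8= -4*r*t - 20*t^2 - 32*t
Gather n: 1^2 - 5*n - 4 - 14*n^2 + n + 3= -14*n^2 - 4*n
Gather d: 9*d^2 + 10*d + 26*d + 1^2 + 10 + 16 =9*d^2 + 36*d + 27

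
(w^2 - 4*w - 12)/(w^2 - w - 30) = (w + 2)/(w + 5)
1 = 1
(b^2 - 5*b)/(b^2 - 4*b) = (b - 5)/(b - 4)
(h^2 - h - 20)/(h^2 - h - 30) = (-h^2 + h + 20)/(-h^2 + h + 30)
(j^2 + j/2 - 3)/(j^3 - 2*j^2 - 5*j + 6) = (j - 3/2)/(j^2 - 4*j + 3)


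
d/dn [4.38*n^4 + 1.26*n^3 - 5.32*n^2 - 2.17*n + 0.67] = 17.52*n^3 + 3.78*n^2 - 10.64*n - 2.17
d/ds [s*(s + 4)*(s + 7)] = 3*s^2 + 22*s + 28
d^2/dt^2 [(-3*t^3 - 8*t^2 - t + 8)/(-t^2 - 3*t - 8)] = 40*(-t^3 + 24*t + 24)/(t^6 + 9*t^5 + 51*t^4 + 171*t^3 + 408*t^2 + 576*t + 512)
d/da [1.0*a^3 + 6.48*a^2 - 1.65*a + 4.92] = 3.0*a^2 + 12.96*a - 1.65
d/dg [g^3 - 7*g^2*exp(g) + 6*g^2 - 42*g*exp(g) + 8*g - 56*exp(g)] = -7*g^2*exp(g) + 3*g^2 - 56*g*exp(g) + 12*g - 98*exp(g) + 8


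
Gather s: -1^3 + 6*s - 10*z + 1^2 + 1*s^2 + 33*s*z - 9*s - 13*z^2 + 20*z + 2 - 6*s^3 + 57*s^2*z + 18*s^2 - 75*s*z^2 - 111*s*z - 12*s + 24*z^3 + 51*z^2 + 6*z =-6*s^3 + s^2*(57*z + 19) + s*(-75*z^2 - 78*z - 15) + 24*z^3 + 38*z^2 + 16*z + 2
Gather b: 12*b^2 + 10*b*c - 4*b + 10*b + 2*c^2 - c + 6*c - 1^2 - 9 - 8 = 12*b^2 + b*(10*c + 6) + 2*c^2 + 5*c - 18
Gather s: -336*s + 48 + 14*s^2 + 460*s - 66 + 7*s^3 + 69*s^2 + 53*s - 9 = 7*s^3 + 83*s^2 + 177*s - 27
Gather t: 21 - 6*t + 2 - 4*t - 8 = 15 - 10*t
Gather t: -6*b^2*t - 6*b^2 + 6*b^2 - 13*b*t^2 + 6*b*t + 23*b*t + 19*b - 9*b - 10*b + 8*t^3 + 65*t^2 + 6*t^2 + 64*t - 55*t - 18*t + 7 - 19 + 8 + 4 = 8*t^3 + t^2*(71 - 13*b) + t*(-6*b^2 + 29*b - 9)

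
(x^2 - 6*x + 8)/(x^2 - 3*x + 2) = (x - 4)/(x - 1)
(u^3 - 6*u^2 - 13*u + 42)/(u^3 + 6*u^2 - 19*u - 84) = (u^2 - 9*u + 14)/(u^2 + 3*u - 28)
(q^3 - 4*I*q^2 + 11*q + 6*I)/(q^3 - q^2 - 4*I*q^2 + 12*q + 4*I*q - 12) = (q^2 + 2*I*q - 1)/(q^2 + q*(-1 + 2*I) - 2*I)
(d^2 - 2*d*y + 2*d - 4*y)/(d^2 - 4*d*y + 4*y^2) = (-d - 2)/(-d + 2*y)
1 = 1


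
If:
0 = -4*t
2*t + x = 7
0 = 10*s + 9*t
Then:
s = 0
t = 0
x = 7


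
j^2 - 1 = (j - 1)*(j + 1)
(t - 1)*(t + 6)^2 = t^3 + 11*t^2 + 24*t - 36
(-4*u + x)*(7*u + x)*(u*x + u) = -28*u^3*x - 28*u^3 + 3*u^2*x^2 + 3*u^2*x + u*x^3 + u*x^2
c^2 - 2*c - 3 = (c - 3)*(c + 1)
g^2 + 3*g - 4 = (g - 1)*(g + 4)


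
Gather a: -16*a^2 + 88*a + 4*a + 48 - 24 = -16*a^2 + 92*a + 24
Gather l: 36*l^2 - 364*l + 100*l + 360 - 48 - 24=36*l^2 - 264*l + 288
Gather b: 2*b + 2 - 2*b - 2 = 0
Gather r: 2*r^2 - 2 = 2*r^2 - 2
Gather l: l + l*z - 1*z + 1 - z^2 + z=l*(z + 1) - z^2 + 1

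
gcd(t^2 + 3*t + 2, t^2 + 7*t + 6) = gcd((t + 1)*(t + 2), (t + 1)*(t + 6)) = t + 1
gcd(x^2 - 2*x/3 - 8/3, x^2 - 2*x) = x - 2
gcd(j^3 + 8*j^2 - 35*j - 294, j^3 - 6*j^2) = j - 6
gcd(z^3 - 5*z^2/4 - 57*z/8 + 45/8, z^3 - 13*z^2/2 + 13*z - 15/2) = z - 3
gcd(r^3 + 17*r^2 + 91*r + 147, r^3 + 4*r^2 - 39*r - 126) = r^2 + 10*r + 21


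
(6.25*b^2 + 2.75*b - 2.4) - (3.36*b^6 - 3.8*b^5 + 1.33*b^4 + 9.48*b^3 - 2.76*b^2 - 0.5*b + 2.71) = -3.36*b^6 + 3.8*b^5 - 1.33*b^4 - 9.48*b^3 + 9.01*b^2 + 3.25*b - 5.11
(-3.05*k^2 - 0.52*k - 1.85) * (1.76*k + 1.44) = -5.368*k^3 - 5.3072*k^2 - 4.0048*k - 2.664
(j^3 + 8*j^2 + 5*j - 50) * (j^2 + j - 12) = j^5 + 9*j^4 + j^3 - 141*j^2 - 110*j + 600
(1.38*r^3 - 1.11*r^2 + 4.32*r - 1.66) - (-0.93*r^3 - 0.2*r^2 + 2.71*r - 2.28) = 2.31*r^3 - 0.91*r^2 + 1.61*r + 0.62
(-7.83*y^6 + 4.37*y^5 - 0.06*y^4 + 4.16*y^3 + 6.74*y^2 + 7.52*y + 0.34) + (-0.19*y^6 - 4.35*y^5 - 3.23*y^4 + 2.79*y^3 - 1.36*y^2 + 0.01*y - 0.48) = -8.02*y^6 + 0.0200000000000005*y^5 - 3.29*y^4 + 6.95*y^3 + 5.38*y^2 + 7.53*y - 0.14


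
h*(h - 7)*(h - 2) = h^3 - 9*h^2 + 14*h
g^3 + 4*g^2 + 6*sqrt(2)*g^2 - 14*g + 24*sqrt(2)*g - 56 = (g + 4)*(g - sqrt(2))*(g + 7*sqrt(2))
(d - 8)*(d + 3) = d^2 - 5*d - 24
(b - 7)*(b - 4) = b^2 - 11*b + 28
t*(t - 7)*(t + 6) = t^3 - t^2 - 42*t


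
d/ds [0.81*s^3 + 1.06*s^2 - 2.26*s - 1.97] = 2.43*s^2 + 2.12*s - 2.26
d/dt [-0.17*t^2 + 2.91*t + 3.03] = 2.91 - 0.34*t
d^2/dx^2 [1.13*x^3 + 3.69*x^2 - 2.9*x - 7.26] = 6.78*x + 7.38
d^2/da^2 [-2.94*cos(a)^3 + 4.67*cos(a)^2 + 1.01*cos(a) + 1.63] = 1.195*cos(a) - 9.34*cos(2*a) + 6.615*cos(3*a)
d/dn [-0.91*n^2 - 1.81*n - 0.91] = -1.82*n - 1.81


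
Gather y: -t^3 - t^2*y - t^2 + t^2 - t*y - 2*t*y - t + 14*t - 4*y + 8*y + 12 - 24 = -t^3 + 13*t + y*(-t^2 - 3*t + 4) - 12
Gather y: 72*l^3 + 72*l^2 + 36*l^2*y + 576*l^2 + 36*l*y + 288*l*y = 72*l^3 + 648*l^2 + y*(36*l^2 + 324*l)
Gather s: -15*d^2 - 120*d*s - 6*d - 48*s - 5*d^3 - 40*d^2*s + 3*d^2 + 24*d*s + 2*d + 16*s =-5*d^3 - 12*d^2 - 4*d + s*(-40*d^2 - 96*d - 32)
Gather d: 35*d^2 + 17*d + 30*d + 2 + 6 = 35*d^2 + 47*d + 8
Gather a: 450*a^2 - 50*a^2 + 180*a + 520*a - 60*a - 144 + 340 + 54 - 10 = 400*a^2 + 640*a + 240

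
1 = 1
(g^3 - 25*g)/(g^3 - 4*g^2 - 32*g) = (25 - g^2)/(-g^2 + 4*g + 32)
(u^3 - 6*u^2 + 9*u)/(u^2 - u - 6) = u*(u - 3)/(u + 2)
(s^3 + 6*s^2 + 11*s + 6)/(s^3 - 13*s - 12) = (s + 2)/(s - 4)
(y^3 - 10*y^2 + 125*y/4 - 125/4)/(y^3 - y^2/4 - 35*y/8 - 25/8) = 2*(2*y^2 - 15*y + 25)/(4*y^2 + 9*y + 5)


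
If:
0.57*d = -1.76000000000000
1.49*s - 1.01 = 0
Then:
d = -3.09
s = 0.68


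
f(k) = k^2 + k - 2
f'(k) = 2*k + 1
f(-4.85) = 16.67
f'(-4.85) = -8.70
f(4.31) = 20.89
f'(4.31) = 9.62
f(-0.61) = -2.24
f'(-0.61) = -0.22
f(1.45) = 1.55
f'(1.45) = 3.90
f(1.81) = 3.09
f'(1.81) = 4.62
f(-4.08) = 10.57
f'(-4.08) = -7.16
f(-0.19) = -2.15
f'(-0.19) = 0.62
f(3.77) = 15.98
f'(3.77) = 8.54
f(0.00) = -2.00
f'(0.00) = 1.00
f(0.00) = -2.00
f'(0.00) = 1.00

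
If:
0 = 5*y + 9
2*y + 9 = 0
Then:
No Solution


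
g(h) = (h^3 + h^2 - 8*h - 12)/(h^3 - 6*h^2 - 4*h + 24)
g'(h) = (-3*h^2 + 12*h + 4)*(h^3 + h^2 - 8*h - 12)/(h^3 - 6*h^2 - 4*h + 24)^2 + (3*h^2 + 2*h - 8)/(h^3 - 6*h^2 - 4*h + 24)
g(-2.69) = 0.10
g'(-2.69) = -0.12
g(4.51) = -2.63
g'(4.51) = -2.86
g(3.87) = -1.28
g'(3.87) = -1.61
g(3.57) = -0.83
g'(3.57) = -1.42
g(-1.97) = -0.00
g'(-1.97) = -0.16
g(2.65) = 0.75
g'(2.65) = -2.90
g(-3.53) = 0.19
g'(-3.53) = -0.10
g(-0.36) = -0.37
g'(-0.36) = -0.33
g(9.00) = 3.14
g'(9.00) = -0.69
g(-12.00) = 0.60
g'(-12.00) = -0.02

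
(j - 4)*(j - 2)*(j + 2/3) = j^3 - 16*j^2/3 + 4*j + 16/3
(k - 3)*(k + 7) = k^2 + 4*k - 21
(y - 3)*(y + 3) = y^2 - 9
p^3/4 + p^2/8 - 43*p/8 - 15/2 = (p/4 + 1)*(p - 5)*(p + 3/2)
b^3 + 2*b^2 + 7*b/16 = b*(b + 1/4)*(b + 7/4)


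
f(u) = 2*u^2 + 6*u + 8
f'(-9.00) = -30.00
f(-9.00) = 116.00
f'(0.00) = 6.00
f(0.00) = 8.00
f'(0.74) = 8.96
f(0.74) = 13.54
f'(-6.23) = -18.92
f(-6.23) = 48.25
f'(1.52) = 12.08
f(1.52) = 21.74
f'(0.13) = 6.52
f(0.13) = 8.81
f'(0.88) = 9.52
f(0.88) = 14.83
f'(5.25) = 27.00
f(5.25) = 94.62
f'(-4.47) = -11.88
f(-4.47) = 21.14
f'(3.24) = 18.96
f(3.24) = 48.44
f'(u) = 4*u + 6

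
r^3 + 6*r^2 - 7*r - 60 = (r - 3)*(r + 4)*(r + 5)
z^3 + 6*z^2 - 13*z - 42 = (z - 3)*(z + 2)*(z + 7)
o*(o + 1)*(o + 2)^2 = o^4 + 5*o^3 + 8*o^2 + 4*o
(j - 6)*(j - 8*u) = j^2 - 8*j*u - 6*j + 48*u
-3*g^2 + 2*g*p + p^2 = (-g + p)*(3*g + p)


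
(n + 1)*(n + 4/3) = n^2 + 7*n/3 + 4/3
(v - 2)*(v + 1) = v^2 - v - 2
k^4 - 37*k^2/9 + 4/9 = (k - 2)*(k - 1/3)*(k + 1/3)*(k + 2)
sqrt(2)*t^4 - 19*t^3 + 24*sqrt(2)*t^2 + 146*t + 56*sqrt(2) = (t - 7*sqrt(2))*(t - 4*sqrt(2))*(t + sqrt(2))*(sqrt(2)*t + 1)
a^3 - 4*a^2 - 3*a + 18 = (a - 3)^2*(a + 2)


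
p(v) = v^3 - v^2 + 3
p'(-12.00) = 456.00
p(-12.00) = -1869.00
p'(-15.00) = 705.00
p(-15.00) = -3597.00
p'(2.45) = 13.11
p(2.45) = 11.70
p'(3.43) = 28.43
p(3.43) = 31.59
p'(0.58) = -0.15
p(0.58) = 2.86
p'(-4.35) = 65.47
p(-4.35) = -98.24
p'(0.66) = -0.01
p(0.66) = 2.85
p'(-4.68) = 75.07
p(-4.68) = -121.41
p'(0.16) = -0.24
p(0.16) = 2.98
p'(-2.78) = 28.75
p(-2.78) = -26.21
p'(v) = 3*v^2 - 2*v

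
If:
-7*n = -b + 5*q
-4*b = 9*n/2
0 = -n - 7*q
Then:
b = 0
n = 0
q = 0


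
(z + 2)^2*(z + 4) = z^3 + 8*z^2 + 20*z + 16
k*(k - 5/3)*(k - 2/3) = k^3 - 7*k^2/3 + 10*k/9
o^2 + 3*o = o*(o + 3)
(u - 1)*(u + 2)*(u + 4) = u^3 + 5*u^2 + 2*u - 8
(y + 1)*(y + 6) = y^2 + 7*y + 6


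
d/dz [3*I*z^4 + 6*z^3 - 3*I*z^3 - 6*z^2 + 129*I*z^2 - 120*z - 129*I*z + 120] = 12*I*z^3 + z^2*(18 - 9*I) + z*(-12 + 258*I) - 120 - 129*I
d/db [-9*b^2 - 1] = -18*b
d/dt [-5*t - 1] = -5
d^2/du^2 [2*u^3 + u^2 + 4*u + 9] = 12*u + 2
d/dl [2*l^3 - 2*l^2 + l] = 6*l^2 - 4*l + 1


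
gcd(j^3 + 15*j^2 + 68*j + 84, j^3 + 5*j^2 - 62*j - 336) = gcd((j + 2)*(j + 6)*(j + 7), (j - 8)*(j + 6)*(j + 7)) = j^2 + 13*j + 42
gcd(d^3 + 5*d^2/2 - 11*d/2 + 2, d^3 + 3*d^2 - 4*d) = d^2 + 3*d - 4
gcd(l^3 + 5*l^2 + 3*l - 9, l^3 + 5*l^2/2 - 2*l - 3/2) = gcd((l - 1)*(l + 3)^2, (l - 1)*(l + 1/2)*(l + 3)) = l^2 + 2*l - 3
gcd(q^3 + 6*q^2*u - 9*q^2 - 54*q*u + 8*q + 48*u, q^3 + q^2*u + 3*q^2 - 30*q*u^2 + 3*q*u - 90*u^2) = q + 6*u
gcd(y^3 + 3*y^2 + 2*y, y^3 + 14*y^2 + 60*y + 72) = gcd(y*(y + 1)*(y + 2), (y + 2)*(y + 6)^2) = y + 2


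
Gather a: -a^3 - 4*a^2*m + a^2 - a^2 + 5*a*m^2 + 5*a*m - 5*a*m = -a^3 - 4*a^2*m + 5*a*m^2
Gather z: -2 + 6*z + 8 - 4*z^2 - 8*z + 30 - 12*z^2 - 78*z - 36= -16*z^2 - 80*z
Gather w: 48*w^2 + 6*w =48*w^2 + 6*w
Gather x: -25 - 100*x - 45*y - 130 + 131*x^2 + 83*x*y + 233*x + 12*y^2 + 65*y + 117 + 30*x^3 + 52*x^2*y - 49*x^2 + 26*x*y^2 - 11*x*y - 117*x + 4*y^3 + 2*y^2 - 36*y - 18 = 30*x^3 + x^2*(52*y + 82) + x*(26*y^2 + 72*y + 16) + 4*y^3 + 14*y^2 - 16*y - 56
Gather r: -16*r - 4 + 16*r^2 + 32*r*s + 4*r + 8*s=16*r^2 + r*(32*s - 12) + 8*s - 4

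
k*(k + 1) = k^2 + k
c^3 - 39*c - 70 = (c - 7)*(c + 2)*(c + 5)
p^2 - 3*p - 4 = (p - 4)*(p + 1)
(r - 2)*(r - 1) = r^2 - 3*r + 2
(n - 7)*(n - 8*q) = n^2 - 8*n*q - 7*n + 56*q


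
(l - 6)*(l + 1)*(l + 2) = l^3 - 3*l^2 - 16*l - 12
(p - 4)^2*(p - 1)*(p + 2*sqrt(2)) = p^4 - 9*p^3 + 2*sqrt(2)*p^3 - 18*sqrt(2)*p^2 + 24*p^2 - 16*p + 48*sqrt(2)*p - 32*sqrt(2)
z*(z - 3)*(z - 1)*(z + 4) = z^4 - 13*z^2 + 12*z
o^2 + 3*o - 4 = (o - 1)*(o + 4)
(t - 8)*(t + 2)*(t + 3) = t^3 - 3*t^2 - 34*t - 48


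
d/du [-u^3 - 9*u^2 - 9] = 3*u*(-u - 6)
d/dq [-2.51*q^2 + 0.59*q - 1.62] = 0.59 - 5.02*q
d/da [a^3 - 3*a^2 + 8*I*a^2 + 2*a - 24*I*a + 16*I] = 3*a^2 + a*(-6 + 16*I) + 2 - 24*I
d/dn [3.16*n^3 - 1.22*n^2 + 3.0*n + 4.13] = 9.48*n^2 - 2.44*n + 3.0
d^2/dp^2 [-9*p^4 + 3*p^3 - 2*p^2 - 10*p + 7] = -108*p^2 + 18*p - 4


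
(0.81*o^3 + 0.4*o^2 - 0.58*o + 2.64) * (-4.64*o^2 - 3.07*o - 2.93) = -3.7584*o^5 - 4.3427*o^4 - 0.910100000000001*o^3 - 11.641*o^2 - 6.4054*o - 7.7352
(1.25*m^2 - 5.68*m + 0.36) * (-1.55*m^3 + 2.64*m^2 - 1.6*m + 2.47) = -1.9375*m^5 + 12.104*m^4 - 17.5532*m^3 + 13.1259*m^2 - 14.6056*m + 0.8892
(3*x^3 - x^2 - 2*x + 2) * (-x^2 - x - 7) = -3*x^5 - 2*x^4 - 18*x^3 + 7*x^2 + 12*x - 14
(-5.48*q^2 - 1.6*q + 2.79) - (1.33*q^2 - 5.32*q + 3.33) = -6.81*q^2 + 3.72*q - 0.54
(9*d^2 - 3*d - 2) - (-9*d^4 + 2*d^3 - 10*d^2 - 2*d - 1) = 9*d^4 - 2*d^3 + 19*d^2 - d - 1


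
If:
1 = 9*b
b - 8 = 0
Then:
No Solution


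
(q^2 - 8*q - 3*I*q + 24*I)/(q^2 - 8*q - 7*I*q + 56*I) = (q - 3*I)/(q - 7*I)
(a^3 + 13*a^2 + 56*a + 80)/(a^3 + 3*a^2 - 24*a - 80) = (a + 5)/(a - 5)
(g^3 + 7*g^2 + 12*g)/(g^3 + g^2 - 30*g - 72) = g/(g - 6)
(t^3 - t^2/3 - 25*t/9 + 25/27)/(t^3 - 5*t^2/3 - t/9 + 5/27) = (3*t + 5)/(3*t + 1)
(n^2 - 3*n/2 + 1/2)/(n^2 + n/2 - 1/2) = (n - 1)/(n + 1)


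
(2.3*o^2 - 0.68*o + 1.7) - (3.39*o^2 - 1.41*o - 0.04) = -1.09*o^2 + 0.73*o + 1.74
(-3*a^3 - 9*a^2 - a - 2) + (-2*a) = -3*a^3 - 9*a^2 - 3*a - 2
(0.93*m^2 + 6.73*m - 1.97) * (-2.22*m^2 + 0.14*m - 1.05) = -2.0646*m^4 - 14.8104*m^3 + 4.3391*m^2 - 7.3423*m + 2.0685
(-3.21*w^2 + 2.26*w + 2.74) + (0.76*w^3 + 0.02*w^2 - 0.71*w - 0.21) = 0.76*w^3 - 3.19*w^2 + 1.55*w + 2.53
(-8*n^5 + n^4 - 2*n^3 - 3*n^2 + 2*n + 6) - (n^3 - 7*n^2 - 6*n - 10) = -8*n^5 + n^4 - 3*n^3 + 4*n^2 + 8*n + 16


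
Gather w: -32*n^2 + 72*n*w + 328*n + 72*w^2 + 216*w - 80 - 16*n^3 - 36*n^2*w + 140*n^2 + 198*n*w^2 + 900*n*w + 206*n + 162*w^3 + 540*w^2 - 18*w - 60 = -16*n^3 + 108*n^2 + 534*n + 162*w^3 + w^2*(198*n + 612) + w*(-36*n^2 + 972*n + 198) - 140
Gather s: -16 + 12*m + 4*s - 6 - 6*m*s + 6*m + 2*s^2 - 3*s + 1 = 18*m + 2*s^2 + s*(1 - 6*m) - 21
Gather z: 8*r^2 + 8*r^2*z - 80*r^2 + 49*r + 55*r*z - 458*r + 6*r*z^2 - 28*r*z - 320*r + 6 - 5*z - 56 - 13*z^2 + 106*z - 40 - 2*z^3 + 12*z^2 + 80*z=-72*r^2 - 729*r - 2*z^3 + z^2*(6*r - 1) + z*(8*r^2 + 27*r + 181) - 90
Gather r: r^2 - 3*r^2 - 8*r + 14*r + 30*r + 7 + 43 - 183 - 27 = -2*r^2 + 36*r - 160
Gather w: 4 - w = 4 - w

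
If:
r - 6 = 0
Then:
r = 6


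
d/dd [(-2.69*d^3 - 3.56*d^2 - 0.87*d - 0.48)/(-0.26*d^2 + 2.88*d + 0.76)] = (0.6994*d^4 - 15.4944*d^3 - 16.6122*d^2 - 5.6608*d + 0.7212)/(0.0676*d^4 - 1.4976*d^3 + 7.8992*d^2 + 4.3776*d + 0.5776)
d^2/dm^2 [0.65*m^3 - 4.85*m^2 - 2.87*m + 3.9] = 3.9*m - 9.7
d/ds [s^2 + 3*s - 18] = 2*s + 3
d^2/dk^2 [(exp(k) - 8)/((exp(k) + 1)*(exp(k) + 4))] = (exp(4*k) - 37*exp(3*k) - 144*exp(2*k) - 92*exp(k) + 176)*exp(k)/(exp(6*k) + 15*exp(5*k) + 87*exp(4*k) + 245*exp(3*k) + 348*exp(2*k) + 240*exp(k) + 64)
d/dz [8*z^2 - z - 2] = 16*z - 1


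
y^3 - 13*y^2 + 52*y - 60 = (y - 6)*(y - 5)*(y - 2)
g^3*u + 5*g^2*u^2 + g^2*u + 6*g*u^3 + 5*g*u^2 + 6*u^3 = (g + 2*u)*(g + 3*u)*(g*u + u)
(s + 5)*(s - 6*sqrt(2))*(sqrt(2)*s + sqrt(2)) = sqrt(2)*s^3 - 12*s^2 + 6*sqrt(2)*s^2 - 72*s + 5*sqrt(2)*s - 60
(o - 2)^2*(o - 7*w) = o^3 - 7*o^2*w - 4*o^2 + 28*o*w + 4*o - 28*w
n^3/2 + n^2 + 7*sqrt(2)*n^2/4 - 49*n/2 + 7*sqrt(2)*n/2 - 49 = (n/2 + 1)*(n - 7*sqrt(2)/2)*(n + 7*sqrt(2))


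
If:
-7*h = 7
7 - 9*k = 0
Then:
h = -1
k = 7/9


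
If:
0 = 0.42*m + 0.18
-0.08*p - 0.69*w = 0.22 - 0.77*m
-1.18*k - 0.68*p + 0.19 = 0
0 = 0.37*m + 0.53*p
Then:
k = -0.01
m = -0.43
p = 0.30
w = -0.83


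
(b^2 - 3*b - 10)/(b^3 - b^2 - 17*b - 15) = (b + 2)/(b^2 + 4*b + 3)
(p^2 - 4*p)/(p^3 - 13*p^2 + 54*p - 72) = p/(p^2 - 9*p + 18)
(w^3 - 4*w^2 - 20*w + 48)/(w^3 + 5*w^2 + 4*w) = (w^2 - 8*w + 12)/(w*(w + 1))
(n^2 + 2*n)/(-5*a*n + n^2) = (-n - 2)/(5*a - n)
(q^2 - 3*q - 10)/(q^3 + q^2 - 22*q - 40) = 1/(q + 4)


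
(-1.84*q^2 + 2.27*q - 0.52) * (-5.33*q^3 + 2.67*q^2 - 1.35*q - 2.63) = 9.8072*q^5 - 17.0119*q^4 + 11.3165*q^3 + 0.386299999999999*q^2 - 5.2681*q + 1.3676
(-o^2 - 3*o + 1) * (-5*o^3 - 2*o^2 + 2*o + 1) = 5*o^5 + 17*o^4 - o^3 - 9*o^2 - o + 1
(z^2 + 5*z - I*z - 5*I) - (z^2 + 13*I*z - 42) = 5*z - 14*I*z + 42 - 5*I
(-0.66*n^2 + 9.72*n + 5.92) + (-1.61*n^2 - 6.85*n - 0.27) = -2.27*n^2 + 2.87*n + 5.65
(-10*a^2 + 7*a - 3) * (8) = -80*a^2 + 56*a - 24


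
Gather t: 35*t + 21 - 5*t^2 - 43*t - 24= -5*t^2 - 8*t - 3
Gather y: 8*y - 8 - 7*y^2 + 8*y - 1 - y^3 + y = -y^3 - 7*y^2 + 17*y - 9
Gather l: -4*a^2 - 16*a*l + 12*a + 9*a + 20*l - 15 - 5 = -4*a^2 + 21*a + l*(20 - 16*a) - 20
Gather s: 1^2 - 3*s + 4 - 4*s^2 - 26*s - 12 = -4*s^2 - 29*s - 7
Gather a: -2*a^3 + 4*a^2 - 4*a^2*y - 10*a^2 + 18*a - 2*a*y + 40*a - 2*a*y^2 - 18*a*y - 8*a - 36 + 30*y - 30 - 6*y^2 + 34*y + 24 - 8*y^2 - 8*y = -2*a^3 + a^2*(-4*y - 6) + a*(-2*y^2 - 20*y + 50) - 14*y^2 + 56*y - 42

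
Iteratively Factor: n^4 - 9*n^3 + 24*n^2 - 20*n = (n - 2)*(n^3 - 7*n^2 + 10*n) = n*(n - 2)*(n^2 - 7*n + 10) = n*(n - 2)^2*(n - 5)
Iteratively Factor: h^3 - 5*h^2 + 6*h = (h)*(h^2 - 5*h + 6) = h*(h - 2)*(h - 3)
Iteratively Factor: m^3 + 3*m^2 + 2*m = (m + 1)*(m^2 + 2*m) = m*(m + 1)*(m + 2)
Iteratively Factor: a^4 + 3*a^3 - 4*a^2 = (a - 1)*(a^3 + 4*a^2) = a*(a - 1)*(a^2 + 4*a) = a^2*(a - 1)*(a + 4)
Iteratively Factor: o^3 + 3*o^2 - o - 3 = (o - 1)*(o^2 + 4*o + 3) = (o - 1)*(o + 1)*(o + 3)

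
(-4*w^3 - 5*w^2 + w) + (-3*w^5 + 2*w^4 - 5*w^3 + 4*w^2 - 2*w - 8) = -3*w^5 + 2*w^4 - 9*w^3 - w^2 - w - 8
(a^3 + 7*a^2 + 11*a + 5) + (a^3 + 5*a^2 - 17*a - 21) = 2*a^3 + 12*a^2 - 6*a - 16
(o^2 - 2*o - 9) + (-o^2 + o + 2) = -o - 7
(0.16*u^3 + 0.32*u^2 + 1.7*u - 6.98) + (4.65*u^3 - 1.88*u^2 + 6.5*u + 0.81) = 4.81*u^3 - 1.56*u^2 + 8.2*u - 6.17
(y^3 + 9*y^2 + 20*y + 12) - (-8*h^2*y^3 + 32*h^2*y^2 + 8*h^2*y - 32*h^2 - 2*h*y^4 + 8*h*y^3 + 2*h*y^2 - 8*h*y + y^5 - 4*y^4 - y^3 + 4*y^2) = 8*h^2*y^3 - 32*h^2*y^2 - 8*h^2*y + 32*h^2 + 2*h*y^4 - 8*h*y^3 - 2*h*y^2 + 8*h*y - y^5 + 4*y^4 + 2*y^3 + 5*y^2 + 20*y + 12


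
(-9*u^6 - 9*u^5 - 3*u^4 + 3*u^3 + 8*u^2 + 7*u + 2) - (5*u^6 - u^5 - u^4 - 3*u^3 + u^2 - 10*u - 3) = -14*u^6 - 8*u^5 - 2*u^4 + 6*u^3 + 7*u^2 + 17*u + 5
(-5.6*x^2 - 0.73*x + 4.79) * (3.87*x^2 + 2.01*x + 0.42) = -21.672*x^4 - 14.0811*x^3 + 14.718*x^2 + 9.3213*x + 2.0118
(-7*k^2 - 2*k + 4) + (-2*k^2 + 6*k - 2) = -9*k^2 + 4*k + 2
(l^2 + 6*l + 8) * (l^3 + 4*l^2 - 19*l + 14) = l^5 + 10*l^4 + 13*l^3 - 68*l^2 - 68*l + 112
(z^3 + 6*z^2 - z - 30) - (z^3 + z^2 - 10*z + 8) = 5*z^2 + 9*z - 38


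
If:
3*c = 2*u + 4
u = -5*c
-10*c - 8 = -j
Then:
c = 4/13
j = 144/13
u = -20/13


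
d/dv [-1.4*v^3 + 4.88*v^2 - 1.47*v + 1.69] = -4.2*v^2 + 9.76*v - 1.47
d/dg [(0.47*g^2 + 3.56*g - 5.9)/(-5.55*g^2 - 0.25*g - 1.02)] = (19.6405*g^2 - 66.4488*g - 5.1062)/(30.8025*g^4 + 2.775*g^3 + 11.3845*g^2 + 0.51*g + 1.0404)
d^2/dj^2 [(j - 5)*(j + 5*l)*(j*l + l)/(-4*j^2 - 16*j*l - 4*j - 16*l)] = l^2*(4*l + 5)/(2*(j^3 + 12*j^2*l + 48*j*l^2 + 64*l^3))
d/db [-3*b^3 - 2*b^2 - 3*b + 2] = -9*b^2 - 4*b - 3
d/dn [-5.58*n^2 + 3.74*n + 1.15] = 3.74 - 11.16*n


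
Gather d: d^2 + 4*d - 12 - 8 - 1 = d^2 + 4*d - 21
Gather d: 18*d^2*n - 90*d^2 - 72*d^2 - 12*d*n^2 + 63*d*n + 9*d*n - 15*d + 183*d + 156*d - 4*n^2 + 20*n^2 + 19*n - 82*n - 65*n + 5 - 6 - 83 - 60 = d^2*(18*n - 162) + d*(-12*n^2 + 72*n + 324) + 16*n^2 - 128*n - 144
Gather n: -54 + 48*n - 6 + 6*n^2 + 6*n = 6*n^2 + 54*n - 60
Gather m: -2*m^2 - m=-2*m^2 - m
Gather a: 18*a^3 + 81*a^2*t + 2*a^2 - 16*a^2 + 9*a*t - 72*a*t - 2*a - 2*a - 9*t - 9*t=18*a^3 + a^2*(81*t - 14) + a*(-63*t - 4) - 18*t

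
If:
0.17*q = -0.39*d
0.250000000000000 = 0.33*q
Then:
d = -0.33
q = 0.76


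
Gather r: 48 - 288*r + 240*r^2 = 240*r^2 - 288*r + 48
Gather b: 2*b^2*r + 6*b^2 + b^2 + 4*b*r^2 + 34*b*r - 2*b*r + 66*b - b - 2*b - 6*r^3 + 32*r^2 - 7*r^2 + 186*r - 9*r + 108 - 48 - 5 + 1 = b^2*(2*r + 7) + b*(4*r^2 + 32*r + 63) - 6*r^3 + 25*r^2 + 177*r + 56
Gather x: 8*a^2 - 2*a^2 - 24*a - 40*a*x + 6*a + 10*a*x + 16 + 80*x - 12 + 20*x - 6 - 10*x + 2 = 6*a^2 - 18*a + x*(90 - 30*a)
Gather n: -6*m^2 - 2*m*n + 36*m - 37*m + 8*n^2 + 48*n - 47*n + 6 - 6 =-6*m^2 - m + 8*n^2 + n*(1 - 2*m)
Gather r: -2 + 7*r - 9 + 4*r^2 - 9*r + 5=4*r^2 - 2*r - 6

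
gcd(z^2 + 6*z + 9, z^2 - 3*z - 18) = z + 3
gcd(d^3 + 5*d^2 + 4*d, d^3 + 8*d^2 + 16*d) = d^2 + 4*d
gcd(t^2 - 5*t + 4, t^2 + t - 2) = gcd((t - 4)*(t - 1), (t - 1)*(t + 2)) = t - 1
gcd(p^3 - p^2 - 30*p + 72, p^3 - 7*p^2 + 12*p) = p^2 - 7*p + 12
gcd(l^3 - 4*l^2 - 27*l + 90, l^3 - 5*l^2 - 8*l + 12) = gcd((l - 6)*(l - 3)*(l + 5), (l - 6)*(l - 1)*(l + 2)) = l - 6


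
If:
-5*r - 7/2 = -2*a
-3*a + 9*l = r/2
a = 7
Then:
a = 7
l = 49/20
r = 21/10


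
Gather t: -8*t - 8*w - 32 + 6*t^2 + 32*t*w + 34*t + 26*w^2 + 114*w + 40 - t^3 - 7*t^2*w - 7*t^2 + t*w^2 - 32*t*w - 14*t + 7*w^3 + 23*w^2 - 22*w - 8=-t^3 + t^2*(-7*w - 1) + t*(w^2 + 12) + 7*w^3 + 49*w^2 + 84*w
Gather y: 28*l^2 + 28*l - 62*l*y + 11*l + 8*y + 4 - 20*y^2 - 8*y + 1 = 28*l^2 - 62*l*y + 39*l - 20*y^2 + 5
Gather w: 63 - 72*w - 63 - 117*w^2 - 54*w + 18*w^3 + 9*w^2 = 18*w^3 - 108*w^2 - 126*w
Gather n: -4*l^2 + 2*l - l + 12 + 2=-4*l^2 + l + 14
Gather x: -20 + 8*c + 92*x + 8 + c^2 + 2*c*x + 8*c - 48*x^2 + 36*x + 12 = c^2 + 16*c - 48*x^2 + x*(2*c + 128)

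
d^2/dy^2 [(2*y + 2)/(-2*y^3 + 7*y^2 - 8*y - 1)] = 4*(-4*(y + 1)*(3*y^2 - 7*y + 4)^2 + (6*y^2 - 14*y + (y + 1)*(6*y - 7) + 8)*(2*y^3 - 7*y^2 + 8*y + 1))/(2*y^3 - 7*y^2 + 8*y + 1)^3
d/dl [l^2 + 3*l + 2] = 2*l + 3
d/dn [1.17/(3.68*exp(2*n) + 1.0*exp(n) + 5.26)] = (-8.6112*exp(n) - 1.17)*exp(n)/(3.68*exp(2*n) + 1.0*exp(n) + 5.26)^2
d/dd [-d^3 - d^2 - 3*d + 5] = -3*d^2 - 2*d - 3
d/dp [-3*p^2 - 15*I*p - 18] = -6*p - 15*I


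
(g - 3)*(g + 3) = g^2 - 9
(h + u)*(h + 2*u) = h^2 + 3*h*u + 2*u^2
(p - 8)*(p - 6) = p^2 - 14*p + 48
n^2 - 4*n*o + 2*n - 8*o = (n + 2)*(n - 4*o)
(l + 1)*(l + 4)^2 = l^3 + 9*l^2 + 24*l + 16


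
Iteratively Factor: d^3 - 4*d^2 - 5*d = (d - 5)*(d^2 + d) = (d - 5)*(d + 1)*(d)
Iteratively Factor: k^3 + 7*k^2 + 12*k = (k + 4)*(k^2 + 3*k) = k*(k + 4)*(k + 3)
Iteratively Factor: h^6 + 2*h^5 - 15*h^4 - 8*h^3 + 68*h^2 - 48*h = (h)*(h^5 + 2*h^4 - 15*h^3 - 8*h^2 + 68*h - 48) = h*(h - 2)*(h^4 + 4*h^3 - 7*h^2 - 22*h + 24) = h*(h - 2)*(h + 4)*(h^3 - 7*h + 6) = h*(h - 2)^2*(h + 4)*(h^2 + 2*h - 3) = h*(h - 2)^2*(h + 3)*(h + 4)*(h - 1)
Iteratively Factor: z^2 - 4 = (z + 2)*(z - 2)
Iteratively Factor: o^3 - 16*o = (o + 4)*(o^2 - 4*o) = (o - 4)*(o + 4)*(o)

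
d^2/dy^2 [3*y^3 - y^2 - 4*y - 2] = 18*y - 2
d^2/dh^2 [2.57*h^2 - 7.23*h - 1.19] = 5.14000000000000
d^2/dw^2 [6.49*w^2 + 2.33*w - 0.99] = 12.9800000000000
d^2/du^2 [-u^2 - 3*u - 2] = -2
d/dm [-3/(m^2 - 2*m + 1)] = 6*(m - 1)/(m^2 - 2*m + 1)^2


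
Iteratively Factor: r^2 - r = (r)*(r - 1)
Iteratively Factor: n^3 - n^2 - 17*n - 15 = (n + 3)*(n^2 - 4*n - 5) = (n - 5)*(n + 3)*(n + 1)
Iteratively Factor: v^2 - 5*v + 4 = (v - 4)*(v - 1)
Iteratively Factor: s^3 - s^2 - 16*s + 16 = (s - 4)*(s^2 + 3*s - 4) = (s - 4)*(s + 4)*(s - 1)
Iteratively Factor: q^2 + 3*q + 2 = (q + 2)*(q + 1)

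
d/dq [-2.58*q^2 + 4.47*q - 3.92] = 4.47 - 5.16*q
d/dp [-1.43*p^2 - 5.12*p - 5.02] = -2.86*p - 5.12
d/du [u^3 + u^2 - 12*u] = 3*u^2 + 2*u - 12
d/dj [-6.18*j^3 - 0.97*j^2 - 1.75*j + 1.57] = -18.54*j^2 - 1.94*j - 1.75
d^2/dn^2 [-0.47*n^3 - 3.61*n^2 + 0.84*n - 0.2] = -2.82*n - 7.22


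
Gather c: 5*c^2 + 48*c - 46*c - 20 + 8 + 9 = 5*c^2 + 2*c - 3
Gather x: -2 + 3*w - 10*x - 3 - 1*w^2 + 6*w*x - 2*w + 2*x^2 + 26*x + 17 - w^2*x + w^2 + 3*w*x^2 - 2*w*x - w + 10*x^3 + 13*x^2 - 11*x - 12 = 10*x^3 + x^2*(3*w + 15) + x*(-w^2 + 4*w + 5)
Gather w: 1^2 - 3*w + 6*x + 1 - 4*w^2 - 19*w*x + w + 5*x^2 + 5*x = -4*w^2 + w*(-19*x - 2) + 5*x^2 + 11*x + 2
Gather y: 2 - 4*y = 2 - 4*y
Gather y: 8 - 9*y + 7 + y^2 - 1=y^2 - 9*y + 14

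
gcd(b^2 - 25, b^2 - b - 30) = b + 5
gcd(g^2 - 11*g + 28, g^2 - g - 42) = g - 7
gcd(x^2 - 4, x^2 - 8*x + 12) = x - 2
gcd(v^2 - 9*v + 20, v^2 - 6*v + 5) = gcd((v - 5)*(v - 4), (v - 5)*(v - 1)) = v - 5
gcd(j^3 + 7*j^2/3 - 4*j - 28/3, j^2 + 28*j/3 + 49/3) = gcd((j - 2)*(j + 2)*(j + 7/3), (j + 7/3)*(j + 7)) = j + 7/3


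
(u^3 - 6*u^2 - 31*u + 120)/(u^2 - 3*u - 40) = u - 3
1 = 1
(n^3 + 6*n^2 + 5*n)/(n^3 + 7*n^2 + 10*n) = (n + 1)/(n + 2)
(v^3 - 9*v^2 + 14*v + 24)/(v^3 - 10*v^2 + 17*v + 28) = (v - 6)/(v - 7)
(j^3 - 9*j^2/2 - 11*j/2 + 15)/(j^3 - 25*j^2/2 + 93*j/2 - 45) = (j + 2)/(j - 6)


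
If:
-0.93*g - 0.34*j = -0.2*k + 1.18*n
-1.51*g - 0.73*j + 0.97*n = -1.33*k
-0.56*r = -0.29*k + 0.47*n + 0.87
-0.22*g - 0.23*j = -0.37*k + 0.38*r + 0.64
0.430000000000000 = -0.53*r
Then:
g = 1.03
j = -1.06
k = 0.85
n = -0.36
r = -0.81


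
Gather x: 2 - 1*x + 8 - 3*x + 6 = 16 - 4*x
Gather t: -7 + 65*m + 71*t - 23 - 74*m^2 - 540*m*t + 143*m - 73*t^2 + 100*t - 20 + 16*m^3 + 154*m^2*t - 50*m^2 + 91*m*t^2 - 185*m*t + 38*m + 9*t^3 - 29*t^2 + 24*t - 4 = 16*m^3 - 124*m^2 + 246*m + 9*t^3 + t^2*(91*m - 102) + t*(154*m^2 - 725*m + 195) - 54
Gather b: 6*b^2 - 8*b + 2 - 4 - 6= 6*b^2 - 8*b - 8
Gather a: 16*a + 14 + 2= 16*a + 16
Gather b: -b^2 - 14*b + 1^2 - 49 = -b^2 - 14*b - 48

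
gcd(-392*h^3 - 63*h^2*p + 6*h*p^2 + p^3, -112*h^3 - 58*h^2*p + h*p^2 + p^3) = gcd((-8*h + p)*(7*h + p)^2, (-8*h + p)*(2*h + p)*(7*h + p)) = -56*h^2 - h*p + p^2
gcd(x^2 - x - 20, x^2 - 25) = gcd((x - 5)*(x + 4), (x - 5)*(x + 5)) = x - 5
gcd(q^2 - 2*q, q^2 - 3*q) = q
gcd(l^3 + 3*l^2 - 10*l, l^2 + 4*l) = l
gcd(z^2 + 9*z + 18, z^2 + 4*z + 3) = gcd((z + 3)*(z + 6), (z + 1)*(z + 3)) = z + 3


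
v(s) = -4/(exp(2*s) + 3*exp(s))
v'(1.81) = 0.12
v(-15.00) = -4358689.39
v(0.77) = -0.36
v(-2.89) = -23.55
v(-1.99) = -9.33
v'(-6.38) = 786.57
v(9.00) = 0.00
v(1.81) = -0.07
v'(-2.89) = 23.98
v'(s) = -4*(-2*exp(2*s) - 3*exp(s))/(exp(2*s) + 3*exp(s))^2 = 4*(2*exp(s) + 3)*exp(-s)/(exp(s) + 3)^2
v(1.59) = -0.10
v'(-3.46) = 42.42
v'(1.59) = 0.17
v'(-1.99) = 9.74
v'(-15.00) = 4358689.83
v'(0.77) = 0.51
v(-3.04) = -27.44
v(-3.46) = -41.98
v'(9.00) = 0.00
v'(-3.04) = 27.87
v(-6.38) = -786.13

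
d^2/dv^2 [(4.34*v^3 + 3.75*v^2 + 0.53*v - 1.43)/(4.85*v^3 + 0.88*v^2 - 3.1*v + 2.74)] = (139.37251*v^6 + 466.31295*v^5 - 743.87748*v^4 - 695.620792*v^3 - 237.597852*v^2 + 325.256148*v + 44.722072)/(114.084125*v^9 + 62.0994*v^8 - 207.49173*v^7 + 114.651622*v^6 + 202.7895*v^5 - 215.439432*v^4 + 34.59626*v^3 + 98.814264*v^2 - 69.82068*v + 20.570824)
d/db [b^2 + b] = 2*b + 1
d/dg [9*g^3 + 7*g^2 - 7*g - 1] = 27*g^2 + 14*g - 7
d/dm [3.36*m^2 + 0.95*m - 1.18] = 6.72*m + 0.95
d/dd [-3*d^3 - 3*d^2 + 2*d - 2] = -9*d^2 - 6*d + 2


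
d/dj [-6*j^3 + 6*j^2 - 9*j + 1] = -18*j^2 + 12*j - 9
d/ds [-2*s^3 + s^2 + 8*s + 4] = -6*s^2 + 2*s + 8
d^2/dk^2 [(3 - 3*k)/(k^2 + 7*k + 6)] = 6*(-(k - 1)*(2*k + 7)^2 + 3*(k + 2)*(k^2 + 7*k + 6))/(k^2 + 7*k + 6)^3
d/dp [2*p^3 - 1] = 6*p^2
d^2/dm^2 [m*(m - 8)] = 2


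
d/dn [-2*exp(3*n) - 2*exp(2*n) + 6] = (-6*exp(n) - 4)*exp(2*n)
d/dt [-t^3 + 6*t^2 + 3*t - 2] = -3*t^2 + 12*t + 3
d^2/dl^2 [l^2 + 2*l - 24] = 2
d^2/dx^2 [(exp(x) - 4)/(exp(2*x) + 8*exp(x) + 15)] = (exp(4*x) - 24*exp(3*x) - 186*exp(2*x) - 136*exp(x) + 705)*exp(x)/(exp(6*x) + 24*exp(5*x) + 237*exp(4*x) + 1232*exp(3*x) + 3555*exp(2*x) + 5400*exp(x) + 3375)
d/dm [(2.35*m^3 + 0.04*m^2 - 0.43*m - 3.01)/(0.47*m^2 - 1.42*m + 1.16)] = (1.1045*m^4 - 6.674*m^3 + 8.3233*m^2 + 2.9222*m - 4.773)/(0.2209*m^4 - 1.3348*m^3 + 3.1068*m^2 - 3.2944*m + 1.3456)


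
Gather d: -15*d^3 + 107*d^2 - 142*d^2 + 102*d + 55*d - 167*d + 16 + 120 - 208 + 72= -15*d^3 - 35*d^2 - 10*d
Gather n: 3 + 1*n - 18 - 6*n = -5*n - 15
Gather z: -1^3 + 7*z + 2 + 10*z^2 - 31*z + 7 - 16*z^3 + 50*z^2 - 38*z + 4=-16*z^3 + 60*z^2 - 62*z + 12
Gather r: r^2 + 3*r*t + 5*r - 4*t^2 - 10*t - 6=r^2 + r*(3*t + 5) - 4*t^2 - 10*t - 6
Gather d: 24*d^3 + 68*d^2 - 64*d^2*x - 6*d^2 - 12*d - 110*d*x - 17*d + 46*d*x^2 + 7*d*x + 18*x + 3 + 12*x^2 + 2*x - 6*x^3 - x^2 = 24*d^3 + d^2*(62 - 64*x) + d*(46*x^2 - 103*x - 29) - 6*x^3 + 11*x^2 + 20*x + 3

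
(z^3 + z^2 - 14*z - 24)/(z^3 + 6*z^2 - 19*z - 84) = (z + 2)/(z + 7)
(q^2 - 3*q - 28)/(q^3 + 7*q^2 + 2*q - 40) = (q - 7)/(q^2 + 3*q - 10)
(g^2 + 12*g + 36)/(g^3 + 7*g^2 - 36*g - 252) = (g + 6)/(g^2 + g - 42)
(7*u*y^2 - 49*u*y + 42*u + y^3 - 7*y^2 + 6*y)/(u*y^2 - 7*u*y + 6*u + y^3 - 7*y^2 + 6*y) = (7*u + y)/(u + y)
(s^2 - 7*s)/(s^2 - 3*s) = (s - 7)/(s - 3)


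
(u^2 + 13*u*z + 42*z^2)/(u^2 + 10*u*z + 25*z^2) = (u^2 + 13*u*z + 42*z^2)/(u^2 + 10*u*z + 25*z^2)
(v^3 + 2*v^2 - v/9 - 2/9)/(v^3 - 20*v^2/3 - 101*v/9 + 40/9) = (3*v^2 + 7*v + 2)/(3*v^2 - 19*v - 40)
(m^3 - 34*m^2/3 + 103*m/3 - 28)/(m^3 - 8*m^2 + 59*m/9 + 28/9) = 3*(m - 3)/(3*m + 1)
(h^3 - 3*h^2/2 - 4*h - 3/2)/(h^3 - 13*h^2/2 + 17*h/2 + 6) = (h + 1)/(h - 4)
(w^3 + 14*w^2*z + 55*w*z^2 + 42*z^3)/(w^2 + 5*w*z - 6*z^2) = (-w^2 - 8*w*z - 7*z^2)/(-w + z)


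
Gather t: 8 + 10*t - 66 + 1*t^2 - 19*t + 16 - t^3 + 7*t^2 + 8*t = -t^3 + 8*t^2 - t - 42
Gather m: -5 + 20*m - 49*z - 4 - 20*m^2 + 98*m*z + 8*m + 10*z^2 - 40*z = -20*m^2 + m*(98*z + 28) + 10*z^2 - 89*z - 9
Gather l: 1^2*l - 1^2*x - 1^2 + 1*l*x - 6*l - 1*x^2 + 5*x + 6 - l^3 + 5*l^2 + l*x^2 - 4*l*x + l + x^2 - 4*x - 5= -l^3 + 5*l^2 + l*(x^2 - 3*x - 4)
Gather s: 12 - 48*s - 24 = -48*s - 12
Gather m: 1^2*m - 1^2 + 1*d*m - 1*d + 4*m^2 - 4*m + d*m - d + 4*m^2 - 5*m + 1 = -2*d + 8*m^2 + m*(2*d - 8)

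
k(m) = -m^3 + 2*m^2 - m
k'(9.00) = -208.00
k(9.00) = -576.00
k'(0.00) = -1.00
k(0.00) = 0.00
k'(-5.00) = -96.00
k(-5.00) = 180.00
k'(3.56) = -24.78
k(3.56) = -23.33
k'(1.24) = -0.65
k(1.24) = -0.07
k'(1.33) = -0.99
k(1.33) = -0.14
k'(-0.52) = -3.89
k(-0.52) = 1.20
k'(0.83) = 0.25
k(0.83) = -0.02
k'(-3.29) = -46.63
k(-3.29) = 60.55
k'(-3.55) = -53.01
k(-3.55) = 73.49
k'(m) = -3*m^2 + 4*m - 1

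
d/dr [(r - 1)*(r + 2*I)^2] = (r + 2*I)*(3*r - 2 + 2*I)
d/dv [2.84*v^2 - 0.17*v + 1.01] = 5.68*v - 0.17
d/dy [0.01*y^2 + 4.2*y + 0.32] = 0.02*y + 4.2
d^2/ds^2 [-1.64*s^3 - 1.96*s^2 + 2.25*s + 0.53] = -9.84*s - 3.92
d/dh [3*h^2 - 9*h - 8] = 6*h - 9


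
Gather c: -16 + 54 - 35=3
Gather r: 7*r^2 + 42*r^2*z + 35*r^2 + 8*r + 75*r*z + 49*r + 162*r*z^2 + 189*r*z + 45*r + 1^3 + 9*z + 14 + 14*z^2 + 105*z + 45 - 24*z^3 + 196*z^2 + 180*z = r^2*(42*z + 42) + r*(162*z^2 + 264*z + 102) - 24*z^3 + 210*z^2 + 294*z + 60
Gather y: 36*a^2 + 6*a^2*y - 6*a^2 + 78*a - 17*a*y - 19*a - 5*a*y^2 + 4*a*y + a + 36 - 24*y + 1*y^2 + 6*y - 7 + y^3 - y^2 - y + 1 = 30*a^2 - 5*a*y^2 + 60*a + y^3 + y*(6*a^2 - 13*a - 19) + 30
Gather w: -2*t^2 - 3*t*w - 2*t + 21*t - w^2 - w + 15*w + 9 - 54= -2*t^2 + 19*t - w^2 + w*(14 - 3*t) - 45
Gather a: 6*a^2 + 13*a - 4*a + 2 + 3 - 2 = 6*a^2 + 9*a + 3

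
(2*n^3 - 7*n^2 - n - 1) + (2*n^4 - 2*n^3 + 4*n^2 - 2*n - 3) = 2*n^4 - 3*n^2 - 3*n - 4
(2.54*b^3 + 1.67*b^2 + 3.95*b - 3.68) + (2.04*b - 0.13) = 2.54*b^3 + 1.67*b^2 + 5.99*b - 3.81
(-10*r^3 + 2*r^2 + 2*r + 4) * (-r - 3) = 10*r^4 + 28*r^3 - 8*r^2 - 10*r - 12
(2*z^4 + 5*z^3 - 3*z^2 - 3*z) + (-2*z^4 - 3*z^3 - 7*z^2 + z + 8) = 2*z^3 - 10*z^2 - 2*z + 8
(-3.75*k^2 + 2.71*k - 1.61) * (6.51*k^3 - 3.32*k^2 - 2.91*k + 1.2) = -24.4125*k^5 + 30.0921*k^4 - 8.5658*k^3 - 7.0409*k^2 + 7.9371*k - 1.932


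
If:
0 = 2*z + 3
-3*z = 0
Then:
No Solution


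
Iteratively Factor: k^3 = (k)*(k^2) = k^2*(k)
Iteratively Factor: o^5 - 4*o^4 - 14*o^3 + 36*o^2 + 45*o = (o + 1)*(o^4 - 5*o^3 - 9*o^2 + 45*o) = o*(o + 1)*(o^3 - 5*o^2 - 9*o + 45) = o*(o - 3)*(o + 1)*(o^2 - 2*o - 15) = o*(o - 3)*(o + 1)*(o + 3)*(o - 5)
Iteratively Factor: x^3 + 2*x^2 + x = (x + 1)*(x^2 + x) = (x + 1)^2*(x)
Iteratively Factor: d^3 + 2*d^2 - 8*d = (d)*(d^2 + 2*d - 8) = d*(d + 4)*(d - 2)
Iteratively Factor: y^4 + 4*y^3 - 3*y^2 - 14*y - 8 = (y - 2)*(y^3 + 6*y^2 + 9*y + 4) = (y - 2)*(y + 1)*(y^2 + 5*y + 4) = (y - 2)*(y + 1)^2*(y + 4)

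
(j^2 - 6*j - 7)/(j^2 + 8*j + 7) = (j - 7)/(j + 7)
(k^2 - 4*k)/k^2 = (k - 4)/k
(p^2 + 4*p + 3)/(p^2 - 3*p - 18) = (p + 1)/(p - 6)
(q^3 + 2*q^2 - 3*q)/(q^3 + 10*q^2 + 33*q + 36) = q*(q - 1)/(q^2 + 7*q + 12)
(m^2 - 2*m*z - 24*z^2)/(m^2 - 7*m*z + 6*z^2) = (-m - 4*z)/(-m + z)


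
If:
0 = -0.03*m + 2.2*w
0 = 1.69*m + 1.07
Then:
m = -0.63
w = -0.01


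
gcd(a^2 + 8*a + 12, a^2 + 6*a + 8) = a + 2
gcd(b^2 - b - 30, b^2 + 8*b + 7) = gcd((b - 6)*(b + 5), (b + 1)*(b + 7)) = 1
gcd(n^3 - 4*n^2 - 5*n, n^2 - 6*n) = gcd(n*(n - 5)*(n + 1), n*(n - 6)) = n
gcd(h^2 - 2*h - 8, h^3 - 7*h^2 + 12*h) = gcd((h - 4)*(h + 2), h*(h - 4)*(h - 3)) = h - 4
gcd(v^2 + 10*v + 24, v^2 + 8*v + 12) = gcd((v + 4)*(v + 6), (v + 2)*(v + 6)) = v + 6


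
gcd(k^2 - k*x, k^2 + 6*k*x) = k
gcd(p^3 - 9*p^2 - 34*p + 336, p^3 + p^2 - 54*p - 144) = p^2 - 2*p - 48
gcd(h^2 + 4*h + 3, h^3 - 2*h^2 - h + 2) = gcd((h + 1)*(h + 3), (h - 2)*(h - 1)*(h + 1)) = h + 1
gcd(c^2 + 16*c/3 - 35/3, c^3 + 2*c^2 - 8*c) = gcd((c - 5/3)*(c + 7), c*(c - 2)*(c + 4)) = 1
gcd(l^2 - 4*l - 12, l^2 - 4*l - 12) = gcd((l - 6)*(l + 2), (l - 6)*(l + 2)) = l^2 - 4*l - 12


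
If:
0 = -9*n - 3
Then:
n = -1/3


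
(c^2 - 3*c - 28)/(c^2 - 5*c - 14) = (c + 4)/(c + 2)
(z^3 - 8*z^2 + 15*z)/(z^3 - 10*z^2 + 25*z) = (z - 3)/(z - 5)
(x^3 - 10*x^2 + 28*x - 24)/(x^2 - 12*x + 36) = (x^2 - 4*x + 4)/(x - 6)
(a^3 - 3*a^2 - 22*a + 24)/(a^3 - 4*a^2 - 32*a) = (a^2 - 7*a + 6)/(a*(a - 8))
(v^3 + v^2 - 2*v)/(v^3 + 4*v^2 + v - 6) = v/(v + 3)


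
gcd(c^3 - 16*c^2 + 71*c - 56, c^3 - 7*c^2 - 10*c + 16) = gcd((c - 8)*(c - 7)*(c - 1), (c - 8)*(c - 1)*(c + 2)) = c^2 - 9*c + 8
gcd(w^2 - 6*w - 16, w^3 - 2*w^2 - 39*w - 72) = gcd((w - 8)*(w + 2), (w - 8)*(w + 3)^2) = w - 8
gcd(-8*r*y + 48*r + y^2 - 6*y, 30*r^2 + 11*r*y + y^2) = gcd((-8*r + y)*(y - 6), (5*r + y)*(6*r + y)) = 1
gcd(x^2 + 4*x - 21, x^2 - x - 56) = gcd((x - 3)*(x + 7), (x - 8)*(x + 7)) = x + 7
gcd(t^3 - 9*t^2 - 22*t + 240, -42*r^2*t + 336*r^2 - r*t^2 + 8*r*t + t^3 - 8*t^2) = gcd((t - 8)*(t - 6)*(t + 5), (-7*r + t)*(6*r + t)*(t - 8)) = t - 8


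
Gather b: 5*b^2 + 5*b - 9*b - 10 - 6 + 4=5*b^2 - 4*b - 12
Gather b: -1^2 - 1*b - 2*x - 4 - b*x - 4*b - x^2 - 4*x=b*(-x - 5) - x^2 - 6*x - 5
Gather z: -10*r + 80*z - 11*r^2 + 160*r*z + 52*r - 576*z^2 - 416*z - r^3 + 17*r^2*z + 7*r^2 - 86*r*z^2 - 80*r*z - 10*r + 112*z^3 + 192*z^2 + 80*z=-r^3 - 4*r^2 + 32*r + 112*z^3 + z^2*(-86*r - 384) + z*(17*r^2 + 80*r - 256)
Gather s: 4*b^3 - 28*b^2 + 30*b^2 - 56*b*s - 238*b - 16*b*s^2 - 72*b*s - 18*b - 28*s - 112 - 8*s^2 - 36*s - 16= 4*b^3 + 2*b^2 - 256*b + s^2*(-16*b - 8) + s*(-128*b - 64) - 128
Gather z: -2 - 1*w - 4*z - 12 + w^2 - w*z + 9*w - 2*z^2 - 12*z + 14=w^2 + 8*w - 2*z^2 + z*(-w - 16)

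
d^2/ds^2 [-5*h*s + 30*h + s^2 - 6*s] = 2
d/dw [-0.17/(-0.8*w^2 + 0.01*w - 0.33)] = (0.0017 - 0.272*w)/(0.8*w^2 - 0.01*w + 0.33)^2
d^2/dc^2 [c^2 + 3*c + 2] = 2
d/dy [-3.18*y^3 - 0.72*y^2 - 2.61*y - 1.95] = -9.54*y^2 - 1.44*y - 2.61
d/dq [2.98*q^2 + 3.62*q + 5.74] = 5.96*q + 3.62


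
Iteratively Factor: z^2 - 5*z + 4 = (z - 1)*(z - 4)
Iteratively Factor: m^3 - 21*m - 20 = (m + 1)*(m^2 - m - 20) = (m + 1)*(m + 4)*(m - 5)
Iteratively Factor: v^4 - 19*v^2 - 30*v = (v + 3)*(v^3 - 3*v^2 - 10*v) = (v - 5)*(v + 3)*(v^2 + 2*v) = (v - 5)*(v + 2)*(v + 3)*(v)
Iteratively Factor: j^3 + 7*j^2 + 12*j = (j)*(j^2 + 7*j + 12) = j*(j + 3)*(j + 4)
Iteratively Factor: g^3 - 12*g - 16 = (g + 2)*(g^2 - 2*g - 8) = (g - 4)*(g + 2)*(g + 2)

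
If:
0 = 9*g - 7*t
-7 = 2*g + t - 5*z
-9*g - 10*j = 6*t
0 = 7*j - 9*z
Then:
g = -98/137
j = 819/685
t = -126/137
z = 637/685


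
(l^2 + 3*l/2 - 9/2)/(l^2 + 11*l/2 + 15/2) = (2*l - 3)/(2*l + 5)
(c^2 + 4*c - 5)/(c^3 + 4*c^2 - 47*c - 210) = (c - 1)/(c^2 - c - 42)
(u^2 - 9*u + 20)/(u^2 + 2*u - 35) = (u - 4)/(u + 7)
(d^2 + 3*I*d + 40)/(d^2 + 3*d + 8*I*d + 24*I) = (d - 5*I)/(d + 3)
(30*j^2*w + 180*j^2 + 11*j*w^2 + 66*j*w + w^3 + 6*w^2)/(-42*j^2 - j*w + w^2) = (5*j*w + 30*j + w^2 + 6*w)/(-7*j + w)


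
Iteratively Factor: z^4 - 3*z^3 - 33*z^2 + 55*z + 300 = (z - 5)*(z^3 + 2*z^2 - 23*z - 60) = (z - 5)*(z + 4)*(z^2 - 2*z - 15) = (z - 5)*(z + 3)*(z + 4)*(z - 5)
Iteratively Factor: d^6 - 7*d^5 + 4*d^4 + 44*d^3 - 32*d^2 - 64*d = (d)*(d^5 - 7*d^4 + 4*d^3 + 44*d^2 - 32*d - 64) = d*(d + 1)*(d^4 - 8*d^3 + 12*d^2 + 32*d - 64) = d*(d - 4)*(d + 1)*(d^3 - 4*d^2 - 4*d + 16) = d*(d - 4)*(d + 1)*(d + 2)*(d^2 - 6*d + 8) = d*(d - 4)*(d - 2)*(d + 1)*(d + 2)*(d - 4)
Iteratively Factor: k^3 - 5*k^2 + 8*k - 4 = (k - 1)*(k^2 - 4*k + 4) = (k - 2)*(k - 1)*(k - 2)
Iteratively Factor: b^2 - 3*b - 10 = (b - 5)*(b + 2)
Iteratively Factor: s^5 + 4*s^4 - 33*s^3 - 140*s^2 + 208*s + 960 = (s + 4)*(s^4 - 33*s^2 - 8*s + 240) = (s - 5)*(s + 4)*(s^3 + 5*s^2 - 8*s - 48) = (s - 5)*(s + 4)^2*(s^2 + s - 12) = (s - 5)*(s - 3)*(s + 4)^2*(s + 4)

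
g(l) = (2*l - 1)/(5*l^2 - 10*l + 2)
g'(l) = (10 - 10*l)*(2*l - 1)/(5*l^2 - 10*l + 2)^2 + 2/(5*l^2 - 10*l + 2) = 2*(-5*l^2 + 5*l - 3)/(25*l^4 - 100*l^3 + 120*l^2 - 40*l + 4)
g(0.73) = -0.17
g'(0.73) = -0.58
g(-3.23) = -0.09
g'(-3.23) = -0.02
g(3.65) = 0.20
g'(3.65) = -0.10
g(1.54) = -1.35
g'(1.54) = -6.02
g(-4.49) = -0.07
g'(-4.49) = -0.01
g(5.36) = 0.11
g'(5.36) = -0.03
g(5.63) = 0.10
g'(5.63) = -0.02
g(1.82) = 7.29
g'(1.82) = -159.67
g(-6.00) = -0.05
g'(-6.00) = -0.00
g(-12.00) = -0.03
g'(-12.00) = 0.00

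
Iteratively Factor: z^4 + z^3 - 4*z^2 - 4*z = (z)*(z^3 + z^2 - 4*z - 4) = z*(z - 2)*(z^2 + 3*z + 2) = z*(z - 2)*(z + 2)*(z + 1)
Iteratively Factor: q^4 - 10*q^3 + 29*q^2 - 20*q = (q)*(q^3 - 10*q^2 + 29*q - 20) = q*(q - 5)*(q^2 - 5*q + 4) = q*(q - 5)*(q - 1)*(q - 4)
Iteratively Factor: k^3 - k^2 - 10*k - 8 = (k + 1)*(k^2 - 2*k - 8) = (k + 1)*(k + 2)*(k - 4)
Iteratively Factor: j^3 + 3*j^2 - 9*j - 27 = (j + 3)*(j^2 - 9) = (j + 3)^2*(j - 3)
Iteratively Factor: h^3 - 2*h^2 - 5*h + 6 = (h + 2)*(h^2 - 4*h + 3) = (h - 3)*(h + 2)*(h - 1)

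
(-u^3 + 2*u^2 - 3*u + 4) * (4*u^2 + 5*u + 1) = -4*u^5 + 3*u^4 - 3*u^3 + 3*u^2 + 17*u + 4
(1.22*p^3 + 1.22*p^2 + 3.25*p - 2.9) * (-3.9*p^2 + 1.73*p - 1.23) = -4.758*p^5 - 2.6474*p^4 - 12.065*p^3 + 15.4319*p^2 - 9.0145*p + 3.567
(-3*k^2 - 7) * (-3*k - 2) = 9*k^3 + 6*k^2 + 21*k + 14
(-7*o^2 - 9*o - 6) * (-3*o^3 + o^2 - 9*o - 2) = 21*o^5 + 20*o^4 + 72*o^3 + 89*o^2 + 72*o + 12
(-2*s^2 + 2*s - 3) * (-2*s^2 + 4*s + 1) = 4*s^4 - 12*s^3 + 12*s^2 - 10*s - 3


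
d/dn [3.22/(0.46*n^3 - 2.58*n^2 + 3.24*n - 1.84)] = (-4.4436*n^2 + 16.6152*n - 10.4328)/(0.46*n^3 - 2.58*n^2 + 3.24*n - 1.84)^2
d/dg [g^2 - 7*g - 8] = 2*g - 7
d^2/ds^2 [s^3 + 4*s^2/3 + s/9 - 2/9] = 6*s + 8/3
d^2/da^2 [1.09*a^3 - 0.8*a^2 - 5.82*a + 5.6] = 6.54*a - 1.6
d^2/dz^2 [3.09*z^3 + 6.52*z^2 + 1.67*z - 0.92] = 18.54*z + 13.04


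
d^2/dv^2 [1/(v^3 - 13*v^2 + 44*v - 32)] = 2*((13 - 3*v)*(v^3 - 13*v^2 + 44*v - 32) + (3*v^2 - 26*v + 44)^2)/(v^3 - 13*v^2 + 44*v - 32)^3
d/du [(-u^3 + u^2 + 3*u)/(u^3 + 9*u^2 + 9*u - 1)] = (-10*u^4 - 24*u^3 - 15*u^2 - 2*u - 3)/(u^6 + 18*u^5 + 99*u^4 + 160*u^3 + 63*u^2 - 18*u + 1)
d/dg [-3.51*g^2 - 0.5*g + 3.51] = -7.02*g - 0.5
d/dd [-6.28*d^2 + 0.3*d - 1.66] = 0.3 - 12.56*d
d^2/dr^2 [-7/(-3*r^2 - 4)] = 42*(9*r^2 - 4)/(3*r^2 + 4)^3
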